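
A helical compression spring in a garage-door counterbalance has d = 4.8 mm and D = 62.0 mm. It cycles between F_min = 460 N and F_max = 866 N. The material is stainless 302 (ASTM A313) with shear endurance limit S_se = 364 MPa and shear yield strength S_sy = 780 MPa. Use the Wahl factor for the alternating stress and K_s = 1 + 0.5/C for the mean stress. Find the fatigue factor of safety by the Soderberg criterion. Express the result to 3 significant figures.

C = D/d = 62.0/4.8 = 12.9167; K_W = (4C−1)/(4C−4)+0.615/C = 1.1105; K_s = 1+0.5/C = 1.0387
F_a = (F_max−F_min)/2 = 203 N; F_m = (F_max+F_min)/2 = 663 N
τ_a = K_W·8F_aD/(πd³) = 1.1105 × 289.8 = 321.84 MPa
τ_m = K_s·8F_mD/(πd³) = 1.0387 × 946.5 = 983.14 MPa
Soderberg: 1/n_f = τ_a/S_se + τ_m/S_sy = 321.84/364 + 983.14/780 = 0.88418 + 1.26044 = 2.1446
n_f = 1/2.1446 = 0.4663

0.466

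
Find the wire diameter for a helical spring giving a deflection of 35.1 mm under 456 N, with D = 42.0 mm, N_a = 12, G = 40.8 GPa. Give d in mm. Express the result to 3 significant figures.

Required rate k = F/δ = 456/35.1 = 12.991 N/mm
d = (8D³N_a·k / G)^(1/4) = (8·42.0³·12·12.991 / (40.8×10³))^0.25
  = (2264.7)^0.25 = 6.8985 mm

6.90 mm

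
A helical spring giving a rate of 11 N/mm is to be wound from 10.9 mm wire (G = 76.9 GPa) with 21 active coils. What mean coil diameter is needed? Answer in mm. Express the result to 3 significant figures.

83.7 mm

D = (Gd⁴/(8N_a·k))^(1/3) = (76.9×10³·10.9⁴/(8·21·11))^(1/3)
  = (587395)^(1/3) = 83.7485 mm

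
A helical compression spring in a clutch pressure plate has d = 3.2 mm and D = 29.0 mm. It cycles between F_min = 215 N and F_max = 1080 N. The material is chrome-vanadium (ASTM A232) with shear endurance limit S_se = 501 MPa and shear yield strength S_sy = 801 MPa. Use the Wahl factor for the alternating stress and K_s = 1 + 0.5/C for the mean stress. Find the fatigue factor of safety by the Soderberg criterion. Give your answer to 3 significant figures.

C = D/d = 29.0/3.2 = 9.0625; K_W = (4C−1)/(4C−4)+0.615/C = 1.1609; K_s = 1+0.5/C = 1.0552
F_a = (F_max−F_min)/2 = 432.5 N; F_m = (F_max+F_min)/2 = 647.5 N
τ_a = K_W·8F_aD/(πd³) = 1.1609 × 974.71 = 1131.5 MPa
τ_m = K_s·8F_mD/(πd³) = 1.0552 × 1459.2 = 1539.8 MPa
Soderberg: 1/n_f = τ_a/S_se + τ_m/S_sy = 1131.5/501 + 1539.8/801 = 2.25853 + 1.92229 = 4.1808
n_f = 1/4.1808 = 0.2392

0.239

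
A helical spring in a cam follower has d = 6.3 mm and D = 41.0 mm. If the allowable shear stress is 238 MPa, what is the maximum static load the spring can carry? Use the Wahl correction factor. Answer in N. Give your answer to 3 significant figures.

C = D/d = 41.0/6.3 = 6.5079
K_W = (4C−1)/(4C−4) + 0.615/C = 25.032/22.032 + 0.0945 = 1.2307
τ_max = K·8FD/(πd³) → F_max = τ_allow·πd³/(8DK)
F_max = 238·π·6.3³/(8·41.0·1.2307) = 1.8696e+05/403.66 = 463.16 N

463 N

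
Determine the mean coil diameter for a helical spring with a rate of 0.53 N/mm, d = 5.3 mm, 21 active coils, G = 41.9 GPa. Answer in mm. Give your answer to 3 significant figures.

D = (Gd⁴/(8N_a·k))^(1/3) = (41.9×10³·5.3⁴/(8·21·0.53))^(1/3)
  = (371306)^(1/3) = 71.8749 mm

71.9 mm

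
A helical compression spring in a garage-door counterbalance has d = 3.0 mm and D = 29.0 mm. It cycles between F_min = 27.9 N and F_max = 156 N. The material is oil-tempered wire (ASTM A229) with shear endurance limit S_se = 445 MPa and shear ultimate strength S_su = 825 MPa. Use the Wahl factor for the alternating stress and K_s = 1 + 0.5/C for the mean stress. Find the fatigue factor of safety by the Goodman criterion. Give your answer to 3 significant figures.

C = D/d = 29.0/3.0 = 9.6667; K_W = (4C−1)/(4C−4)+0.615/C = 1.1502; K_s = 1+0.5/C = 1.0517
F_a = (F_max−F_min)/2 = 64.05 N; F_m = (F_max+F_min)/2 = 91.95 N
τ_a = K_W·8F_aD/(πd³) = 1.1502 × 175.18 = 201.49 MPa
τ_m = K_s·8F_mD/(πd³) = 1.0517 × 251.49 = 264.5 MPa
Goodman: 1/n_f = τ_a/S_se + τ_m/S_su = 201.49/445 + 264.5/825 = 0.45278 + 0.32061 = 0.77339
n_f = 1/0.77339 = 1.293

1.29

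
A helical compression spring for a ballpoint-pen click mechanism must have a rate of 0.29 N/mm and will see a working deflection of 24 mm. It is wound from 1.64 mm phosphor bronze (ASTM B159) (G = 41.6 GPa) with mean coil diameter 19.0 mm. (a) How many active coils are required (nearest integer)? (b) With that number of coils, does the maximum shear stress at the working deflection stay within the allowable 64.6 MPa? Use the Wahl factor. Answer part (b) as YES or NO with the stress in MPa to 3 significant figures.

N_a = Gd⁴/(8D³k) = (41.6×10³)(1.64⁴)/(8·19.0³·0.29) = 18.91 → N_a = 19
Actual rate k = Gd⁴/(8D³·19) = 0.28865 N/mm
Working load F = kδ = 0.28865·24 = 6.9275 N
C = 19.0/1.64 = 11.5854; K_W = (4C−1)/(4C−4)+0.615/C = 1.1239
τ_max = K_W·8FD/(πd³) = 1.1239·75.987 = 85.404 MPa
τ_max > 64.6 MPa → exceeds allowable

(a) 19 coils; (b) NO, τ_max = 85.4 MPa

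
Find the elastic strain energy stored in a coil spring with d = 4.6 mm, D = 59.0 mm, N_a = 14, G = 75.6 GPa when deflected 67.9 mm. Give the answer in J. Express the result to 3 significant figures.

k = Gd⁴/(8D³N_a) = (75.6×10³)(4.6⁴)/(8·59.0³·14) = 1.4716 N/mm
U = ½kδ² = 0.5 × 1.4716 × 67.9² = 3392.3 N·mm = 3.3923 J

3.39 J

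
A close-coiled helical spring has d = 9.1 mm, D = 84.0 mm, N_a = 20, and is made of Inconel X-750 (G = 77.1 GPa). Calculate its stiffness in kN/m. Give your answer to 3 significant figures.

k = Gd⁴/(8D³N_a) = (77.1×10³ × 9.1⁴) / (8 × 84.0³ × 20)
  = 5.28713e+08 / 9.48326e+07 = 5.5752 N/mm

5.58 kN/m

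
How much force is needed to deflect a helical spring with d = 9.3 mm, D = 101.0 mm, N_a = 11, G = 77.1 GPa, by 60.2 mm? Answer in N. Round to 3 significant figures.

k = Gd⁴/(8D³N_a) = (77.1×10³)(9.3⁴)/(8·101.0³·11) = 6.3612 N/mm
F = k·δ = 6.3612 × 60.2 = 382.94 N

383 N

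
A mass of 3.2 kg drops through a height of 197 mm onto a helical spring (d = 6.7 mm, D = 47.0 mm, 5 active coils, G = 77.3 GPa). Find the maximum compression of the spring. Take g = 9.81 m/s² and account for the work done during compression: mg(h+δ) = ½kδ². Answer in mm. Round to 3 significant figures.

k = Gd⁴/(8D³N_a) = (77.3×10³)(6.7⁴)/(8·47.0³·5) = 37.508 N/mm
W = mg = 3.2 × 9.81 = 31.392 N
½kδ² − Wδ − Wh = 0 → δ = (W + √(W² + 2kWh))/k
δ = (31.392 + √(985.46 + 463917))/37.508 = (31.392 + 681.84)/37.508 = 19.015 mm

19.0 mm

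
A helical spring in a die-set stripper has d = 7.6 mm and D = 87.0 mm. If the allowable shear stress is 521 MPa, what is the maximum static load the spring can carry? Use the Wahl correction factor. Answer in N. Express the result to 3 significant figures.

917 N

C = D/d = 87.0/7.6 = 11.4474
K_W = (4C−1)/(4C−4) + 0.615/C = 44.789/41.789 + 0.0537 = 1.1255
τ_max = K·8FD/(πd³) → F_max = τ_allow·πd³/(8DK)
F_max = 521·π·7.6³/(8·87.0·1.1255) = 7.185e+05/783.36 = 917.21 N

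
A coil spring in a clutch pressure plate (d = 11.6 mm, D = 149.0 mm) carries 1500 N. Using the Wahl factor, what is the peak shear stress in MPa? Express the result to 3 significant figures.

405 MPa

Spring index C = D/d = 149.0/11.6 = 12.8448
K_W = (4C−1)/(4C−4) + 0.615/C = 50.379/47.379 + 0.0479 = 1.1112
τ₀ = 8FD/(πd³) = 8·1500·149.0/(π·11.6³) = 1.788e+06/4903.7 = 364.62 MPa
τ_max = K·τ₀ = 1.1112 × 364.62 = 405.17 MPa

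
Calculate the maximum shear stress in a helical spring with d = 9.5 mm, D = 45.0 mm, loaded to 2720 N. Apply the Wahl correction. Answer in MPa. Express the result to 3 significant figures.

484 MPa

Spring index C = D/d = 45.0/9.5 = 4.7368
K_W = (4C−1)/(4C−4) + 0.615/C = 17.947/14.947 + 0.1298 = 1.3305
τ₀ = 8FD/(πd³) = 8·2720·45.0/(π·9.5³) = 979200/2693.5 = 363.54 MPa
τ_max = K·τ₀ = 1.3305 × 363.54 = 483.7 MPa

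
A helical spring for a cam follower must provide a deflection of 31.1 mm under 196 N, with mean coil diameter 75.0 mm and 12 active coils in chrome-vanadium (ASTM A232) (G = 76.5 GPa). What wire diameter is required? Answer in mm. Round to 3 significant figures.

Required rate k = F/δ = 196/31.1 = 6.3023 N/mm
d = (8D³N_a·k / G)^(1/4) = (8·75.0³·12·6.3023 / (76.5×10³))^0.25
  = (3336.5)^0.25 = 7.6002 mm

7.60 mm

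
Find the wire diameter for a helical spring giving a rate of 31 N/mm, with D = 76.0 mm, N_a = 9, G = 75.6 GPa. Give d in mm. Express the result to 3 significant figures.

d = (8D³N_a·k / G)^(1/4) = (8·76.0³·9·31 / (75.6×10³))^0.25
  = (12960)^0.25 = 10.6697 mm

10.7 mm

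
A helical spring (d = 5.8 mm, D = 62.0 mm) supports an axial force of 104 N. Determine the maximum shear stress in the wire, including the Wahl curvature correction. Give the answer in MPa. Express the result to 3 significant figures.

95.5 MPa

Spring index C = D/d = 62.0/5.8 = 10.6897
K_W = (4C−1)/(4C−4) + 0.615/C = 41.759/38.759 + 0.0575 = 1.1349
τ₀ = 8FD/(πd³) = 8·104·62.0/(π·5.8³) = 51584/612.96 = 84.155 MPa
τ_max = K·τ₀ = 1.1349 × 84.155 = 95.511 MPa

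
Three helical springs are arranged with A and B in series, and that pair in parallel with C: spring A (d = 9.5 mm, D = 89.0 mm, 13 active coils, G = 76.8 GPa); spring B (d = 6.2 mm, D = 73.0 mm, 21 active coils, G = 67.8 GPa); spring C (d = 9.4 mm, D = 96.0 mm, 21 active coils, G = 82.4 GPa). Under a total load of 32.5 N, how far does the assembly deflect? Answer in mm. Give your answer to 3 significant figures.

5.77 mm

k_A = Gd⁴/(8D³N_a) = (76.8×10³)(9.5⁴)/(8·89.0³·13) = 8.532 N/mm
k_B = Gd⁴/(8D³N_a) = (67.8×10³)(6.2⁴)/(8·73.0³·21) = 1.5329 N/mm
k_C = Gd⁴/(8D³N_a) = (82.4×10³)(9.4⁴)/(8·96.0³·21) = 4.3283 N/mm
Springs A,B series: k_AB = 1/(1/8.532+1/1.5329) = 1.2994 N/mm; parallel with C: k_eq = 1.2994+4.3283 = 5.6277 N/mm
δ = F/k_eq = 32.5/5.6277 = 5.775 mm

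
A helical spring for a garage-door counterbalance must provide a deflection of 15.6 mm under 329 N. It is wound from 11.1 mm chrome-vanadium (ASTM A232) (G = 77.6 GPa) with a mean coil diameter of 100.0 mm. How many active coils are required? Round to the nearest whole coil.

7

Required rate k = F/δ = 329/15.6 = 21.09 N/mm
N_a = Gd⁴/(8D³k) = (77.6×10³ × 11.1⁴)/(8 × 100.0³ × 21.09)
    = 1.17802e+09 / 1.68718e+08 = 6.982 → 7 coils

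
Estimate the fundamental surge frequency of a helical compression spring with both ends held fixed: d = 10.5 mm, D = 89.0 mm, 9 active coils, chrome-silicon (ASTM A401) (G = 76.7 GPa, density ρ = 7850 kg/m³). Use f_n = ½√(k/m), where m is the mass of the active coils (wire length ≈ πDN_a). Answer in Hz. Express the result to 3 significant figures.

k = Gd⁴/(8D³N_a) = (76.7×10³)(10.5⁴)/(8·89.0³·9) = 18.367 N/mm = 18367 N/m
Wire length L = πDN_a = π·89.0·9 = 2516.4 mm
m = ρ·(πd²/4)·L = 7850 × 86.59×10⁻⁶ m² × 2.5164 m = 1.7105 kg
f_n = ½√(k/m) = 0.5·√(18367/1.7105) = 0.5·√(10738) = 51.813 Hz

51.8 Hz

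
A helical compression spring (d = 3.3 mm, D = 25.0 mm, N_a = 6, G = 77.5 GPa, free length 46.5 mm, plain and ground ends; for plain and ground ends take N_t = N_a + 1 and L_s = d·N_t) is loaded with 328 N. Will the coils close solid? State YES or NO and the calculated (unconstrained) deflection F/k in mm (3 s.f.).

YES, δ = 26.8 mm

k = Gd⁴/(8D³N_a) = (77.5×10³)(3.3⁴)/(8·25.0³·6) = 12.255 N/mm
N_t = 7; L_s = 3.3·7 = 23.1 mm; δ_solid = L₀ − L_s = 46.5 − 23.1 = 23.4 mm
δ = F/k = 328/12.255 = 26.766 mm
δ ≥ δ_solid → spring goes solid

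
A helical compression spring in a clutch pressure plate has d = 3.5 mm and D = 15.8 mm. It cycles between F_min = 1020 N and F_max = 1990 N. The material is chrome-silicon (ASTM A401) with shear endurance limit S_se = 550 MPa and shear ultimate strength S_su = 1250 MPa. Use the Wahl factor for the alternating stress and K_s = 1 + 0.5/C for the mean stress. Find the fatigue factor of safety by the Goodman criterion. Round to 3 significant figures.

0.422

C = D/d = 15.8/3.5 = 4.5143; K_W = (4C−1)/(4C−4)+0.615/C = 1.3496; K_s = 1+0.5/C = 1.1108
F_a = (F_max−F_min)/2 = 485 N; F_m = (F_max+F_min)/2 = 1505 N
τ_a = K_W·8F_aD/(πd³) = 1.3496 × 455.13 = 614.26 MPa
τ_m = K_s·8F_mD/(πd³) = 1.1108 × 1412.3 = 1568.7 MPa
Goodman: 1/n_f = τ_a/S_se + τ_m/S_su = 614.26/550 + 1568.7/1250 = 1.11684 + 1.25499 = 2.3718
n_f = 1/2.3718 = 0.4216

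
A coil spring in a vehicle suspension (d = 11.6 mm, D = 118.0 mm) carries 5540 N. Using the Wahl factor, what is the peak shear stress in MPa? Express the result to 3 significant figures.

1220 MPa

Spring index C = D/d = 118.0/11.6 = 10.1724
K_W = (4C−1)/(4C−4) + 0.615/C = 39.690/36.690 + 0.0605 = 1.1422
τ₀ = 8FD/(πd³) = 8·5540·118.0/(π·11.6³) = 5.22976e+06/4903.7 = 1066.5 MPa
τ_max = K·τ₀ = 1.1422 × 1066.5 = 1218.2 MPa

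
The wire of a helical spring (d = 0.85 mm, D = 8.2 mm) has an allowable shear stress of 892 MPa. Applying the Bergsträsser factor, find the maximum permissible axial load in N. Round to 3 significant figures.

23.0 N

C = D/d = 8.2/0.85 = 9.6471
K_B = (4C+2)/(4C−3) = 40.588/35.588 = 1.1405
τ_max = K·8FD/(πd³) → F_max = τ_allow·πd³/(8DK)
F_max = 892·π·0.85³/(8·8.2·1.1405) = 1721/74.817 = 23.002 N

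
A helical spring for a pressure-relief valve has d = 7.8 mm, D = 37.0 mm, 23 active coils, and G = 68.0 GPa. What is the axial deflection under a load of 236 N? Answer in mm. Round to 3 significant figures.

8.74 mm

k = Gd⁴/(8D³N_a) = (68.0×10³)(7.8⁴)/(8·37.0³·23) = 27.006 N/mm
δ = F/k = 236 / 27.006 = 8.7387 mm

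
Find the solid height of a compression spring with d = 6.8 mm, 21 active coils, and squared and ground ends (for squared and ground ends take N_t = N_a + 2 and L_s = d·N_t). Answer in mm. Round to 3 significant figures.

156 mm

squared and ground ends: N_t = N_a + 2 = 21 + 2 = 23
L_s = d·N_t = 6.8 × 23 = 156.4 mm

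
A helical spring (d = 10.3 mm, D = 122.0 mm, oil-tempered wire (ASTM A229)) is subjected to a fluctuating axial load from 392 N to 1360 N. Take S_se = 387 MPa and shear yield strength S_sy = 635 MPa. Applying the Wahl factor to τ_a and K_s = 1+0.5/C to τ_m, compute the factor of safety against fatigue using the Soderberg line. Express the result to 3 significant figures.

C = D/d = 122.0/10.3 = 11.8447; K_W = (4C−1)/(4C−4)+0.615/C = 1.1211; K_s = 1+0.5/C = 1.0422
F_a = (F_max−F_min)/2 = 484 N; F_m = (F_max+F_min)/2 = 876 N
τ_a = K_W·8F_aD/(πd³) = 1.1211 × 137.6 = 154.27 MPa
τ_m = K_s·8F_mD/(πd³) = 1.0422 × 249.05 = 259.57 MPa
Soderberg: 1/n_f = τ_a/S_se + τ_m/S_sy = 154.27/387 + 259.57/635 = 0.39862 + 0.40877 = 0.80739
n_f = 1/0.80739 = 1.239

1.24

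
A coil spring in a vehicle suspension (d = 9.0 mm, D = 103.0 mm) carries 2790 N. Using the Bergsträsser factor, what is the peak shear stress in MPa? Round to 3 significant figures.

1120 MPa

Spring index C = D/d = 103.0/9.0 = 11.4444
K_B = (4C+2)/(4C−3) = 47.778/42.778 = 1.1169
τ₀ = 8FD/(πd³) = 8·2790·103.0/(π·9.0³) = 2.29896e+06/2290.2 = 1003.8 MPa
τ_max = K·τ₀ = 1.1169 × 1003.8 = 1121.1 MPa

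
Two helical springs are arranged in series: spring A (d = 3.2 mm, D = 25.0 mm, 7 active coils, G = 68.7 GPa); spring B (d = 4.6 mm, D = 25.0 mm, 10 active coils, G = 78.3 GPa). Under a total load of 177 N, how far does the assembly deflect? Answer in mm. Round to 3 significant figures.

27.8 mm

k_A = Gd⁴/(8D³N_a) = (68.7×10³)(3.2⁴)/(8·25.0³·7) = 8.2328 N/mm
k_B = Gd⁴/(8D³N_a) = (78.3×10³)(4.6⁴)/(8·25.0³·10) = 28.047 N/mm
Series: 1/k_eq = 1/8.2328 + 1/28.047 = 0.15712; k_eq = 6.3646 N/mm
δ = F/k_eq = 177/6.3646 = 27.81 mm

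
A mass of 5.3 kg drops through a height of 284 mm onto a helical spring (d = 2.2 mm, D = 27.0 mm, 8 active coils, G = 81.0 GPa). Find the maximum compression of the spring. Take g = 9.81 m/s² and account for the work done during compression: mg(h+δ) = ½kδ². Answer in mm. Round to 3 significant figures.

k = Gd⁴/(8D³N_a) = (81.0×10³)(2.2⁴)/(8·27.0³·8) = 1.5063 N/mm
W = mg = 5.3 × 9.81 = 51.993 N
½kδ² − Wδ − Wh = 0 → δ = (W + √(W² + 2kWh))/k
δ = (51.993 + √(2703.3 + 44483.4))/1.5063 = (51.993 + 217.22)/1.5063 = 178.73 mm

179 mm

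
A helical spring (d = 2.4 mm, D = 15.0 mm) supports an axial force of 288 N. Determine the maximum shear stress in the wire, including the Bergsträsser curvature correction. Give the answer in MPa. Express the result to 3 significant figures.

Spring index C = D/d = 15.0/2.4 = 6.2500
K_B = (4C+2)/(4C−3) = 27.000/22.000 = 1.2273
τ₀ = 8FD/(πd³) = 8·288·15.0/(π·2.4³) = 34560/43.429 = 795.77 MPa
τ_max = K·τ₀ = 1.2273 × 795.77 = 976.63 MPa

977 MPa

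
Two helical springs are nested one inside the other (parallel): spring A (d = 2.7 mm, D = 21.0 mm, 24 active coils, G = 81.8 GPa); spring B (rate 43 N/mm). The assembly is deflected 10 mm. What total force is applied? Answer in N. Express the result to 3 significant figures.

k_A = Gd⁴/(8D³N_a) = (81.8×10³)(2.7⁴)/(8·21.0³·24) = 2.4448 N/mm
Parallel: k_eq = 2.4448 + 43 = 45.445 N/mm
F = k_eq·δ = 45.445·10 = 454.45 N

454 N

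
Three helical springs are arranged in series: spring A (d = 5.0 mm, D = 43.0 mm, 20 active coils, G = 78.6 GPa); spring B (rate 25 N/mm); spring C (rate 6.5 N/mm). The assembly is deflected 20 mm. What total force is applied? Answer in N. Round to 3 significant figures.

44.2 N

k_A = Gd⁴/(8D³N_a) = (78.6×10³)(5.0⁴)/(8·43.0³·20) = 3.8617 N/mm
Series: 1/k_eq = 1/3.8617 + 1/25 + 1/6.5 = 0.4528; k_eq = 2.2085 N/mm
F = k_eq·δ = 2.2085·20 = 44.17 N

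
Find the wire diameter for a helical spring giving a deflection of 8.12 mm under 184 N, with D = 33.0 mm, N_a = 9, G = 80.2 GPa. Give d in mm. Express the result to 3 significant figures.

Required rate k = F/δ = 184/8.12 = 22.66 N/mm
d = (8D³N_a·k / G)^(1/4) = (8·33.0³·9·22.66 / (80.2×10³))^0.25
  = (731.07)^0.25 = 5.1998 mm

5.20 mm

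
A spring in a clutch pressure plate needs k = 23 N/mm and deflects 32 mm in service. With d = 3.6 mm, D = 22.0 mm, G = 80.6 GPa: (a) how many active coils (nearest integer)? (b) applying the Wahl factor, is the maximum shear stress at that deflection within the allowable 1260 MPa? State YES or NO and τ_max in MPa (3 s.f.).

N_a = Gd⁴/(8D³k) = (80.6×10³)(3.6⁴)/(8·22.0³·23) = 6.91 → N_a = 7
Actual rate k = Gd⁴/(8D³·7) = 22.703 N/mm
Working load F = kδ = 22.703·32 = 726.51 N
C = 22.0/3.6 = 6.1111; K_W = (4C−1)/(4C−4)+0.615/C = 1.2474
τ_max = K_W·8FD/(πd³) = 1.2474·872.36 = 1088.2 MPa
τ_max ≤ 1260 MPa → acceptable

(a) 7 coils; (b) YES, τ_max = 1090 MPa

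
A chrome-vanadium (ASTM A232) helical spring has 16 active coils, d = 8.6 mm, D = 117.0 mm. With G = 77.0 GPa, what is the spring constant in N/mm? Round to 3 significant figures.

2.05 N/mm

k = Gd⁴/(8D³N_a) = (77.0×10³ × 8.6⁴) / (8 × 117.0³ × 16)
  = 4.21196e+08 / 2.05006e+08 = 2.0546 N/mm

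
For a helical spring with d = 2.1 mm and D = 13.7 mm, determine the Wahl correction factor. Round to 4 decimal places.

1.2300

C = D/d = 13.7/2.1 = 6.5238
K_W = (4C−1)/(4C−4) + 0.615/C = 25.095/22.095 + 0.0943 = 1.2300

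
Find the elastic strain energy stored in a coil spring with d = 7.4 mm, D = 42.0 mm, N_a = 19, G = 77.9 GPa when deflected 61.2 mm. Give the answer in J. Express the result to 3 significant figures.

k = Gd⁴/(8D³N_a) = (77.9×10³)(7.4⁴)/(8·42.0³·19) = 20.743 N/mm
U = ½kδ² = 0.5 × 20.743 × 61.2² = 38846 N·mm = 38.846 J

38.8 J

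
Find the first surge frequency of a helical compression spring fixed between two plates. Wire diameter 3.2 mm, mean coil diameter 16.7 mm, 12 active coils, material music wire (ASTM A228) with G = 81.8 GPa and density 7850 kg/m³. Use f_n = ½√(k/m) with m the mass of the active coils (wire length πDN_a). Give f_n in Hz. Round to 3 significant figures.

347 Hz

k = Gd⁴/(8D³N_a) = (81.8×10³)(3.2⁴)/(8·16.7³·12) = 19.184 N/mm = 19184 N/m
Wire length L = πDN_a = π·16.7·12 = 629.58 mm
m = ρ·(πd²/4)·L = 7850 × 8.0425×10⁻⁶ m² × 0.62958 m = 0.039747 kg
f_n = ½√(k/m) = 0.5·√(19184/0.039747) = 0.5·√(4.8264e+05) = 347.36 Hz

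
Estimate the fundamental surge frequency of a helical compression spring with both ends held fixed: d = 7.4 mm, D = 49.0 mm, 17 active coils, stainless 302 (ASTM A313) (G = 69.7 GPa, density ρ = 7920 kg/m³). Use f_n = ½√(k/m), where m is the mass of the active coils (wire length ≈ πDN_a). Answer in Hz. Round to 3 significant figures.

60.5 Hz

k = Gd⁴/(8D³N_a) = (69.7×10³)(7.4⁴)/(8·49.0³·17) = 13.063 N/mm = 13063 N/m
Wire length L = πDN_a = π·49.0·17 = 2616.9 mm
m = ρ·(πd²/4)·L = 7920 × 43.008×10⁻⁶ m² × 2.6169 m = 0.8914 kg
f_n = ½√(k/m) = 0.5·√(13063/0.8914) = 0.5·√(14654) = 60.527 Hz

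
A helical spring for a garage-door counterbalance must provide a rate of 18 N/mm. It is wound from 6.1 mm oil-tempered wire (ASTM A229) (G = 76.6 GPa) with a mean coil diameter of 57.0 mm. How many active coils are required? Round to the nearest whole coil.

4

N_a = Gd⁴/(8D³k) = (76.6×10³ × 6.1⁴)/(8 × 57.0³ × 18)
    = 1.06059e+08 / 2.66678e+07 = 3.977 → 4 coils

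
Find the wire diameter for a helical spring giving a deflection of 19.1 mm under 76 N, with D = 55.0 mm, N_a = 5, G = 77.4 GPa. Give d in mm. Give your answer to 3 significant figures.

Required rate k = F/δ = 76/19.1 = 3.9791 N/mm
d = (8D³N_a·k / G)^(1/4) = (8·55.0³·5·3.9791 / (77.4×10³))^0.25
  = (342.13)^0.25 = 4.3008 mm

4.30 mm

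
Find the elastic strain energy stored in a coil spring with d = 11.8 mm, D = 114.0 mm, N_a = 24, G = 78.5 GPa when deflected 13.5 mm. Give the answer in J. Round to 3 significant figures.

k = Gd⁴/(8D³N_a) = (78.5×10³)(11.8⁴)/(8·114.0³·24) = 5.3503 N/mm
U = ½kδ² = 0.5 × 5.3503 × 13.5² = 487.55 N·mm = 0.48755 J

0.488 J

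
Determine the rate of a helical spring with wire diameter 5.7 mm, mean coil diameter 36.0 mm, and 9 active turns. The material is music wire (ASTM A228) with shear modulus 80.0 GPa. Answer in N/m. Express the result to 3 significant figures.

25100 N/m

k = Gd⁴/(8D³N_a) = (80.0×10³ × 5.7⁴) / (8 × 36.0³ × 9)
  = 8.4448e+07 / 3.35923e+06 = 25.139 N/mm = 25139 N/m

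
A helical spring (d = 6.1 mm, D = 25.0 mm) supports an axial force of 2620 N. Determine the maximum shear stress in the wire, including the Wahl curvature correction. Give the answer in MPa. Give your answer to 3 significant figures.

Spring index C = D/d = 25.0/6.1 = 4.0984
K_W = (4C−1)/(4C−4) + 0.615/C = 15.393/12.393 + 0.1501 = 1.3921
τ₀ = 8FD/(πd³) = 8·2620·25.0/(π·6.1³) = 524000/713.08 = 734.84 MPa
τ_max = K·τ₀ = 1.3921 × 734.84 = 1023 MPa

1020 MPa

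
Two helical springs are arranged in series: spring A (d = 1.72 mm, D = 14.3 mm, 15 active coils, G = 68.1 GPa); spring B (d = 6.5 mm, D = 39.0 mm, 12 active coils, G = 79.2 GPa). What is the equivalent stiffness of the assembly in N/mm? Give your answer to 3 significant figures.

1.59 N/mm

k_A = Gd⁴/(8D³N_a) = (68.1×10³)(1.72⁴)/(8·14.3³·15) = 1.6985 N/mm
k_B = Gd⁴/(8D³N_a) = (79.2×10³)(6.5⁴)/(8·39.0³·12) = 24.826 N/mm
Series: 1/k_eq = 1/1.6985 + 1/24.826 = 0.62903; k_eq = 1.5898 N/mm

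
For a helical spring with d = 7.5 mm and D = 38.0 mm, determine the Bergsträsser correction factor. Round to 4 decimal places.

C = D/d = 38.0/7.5 = 5.0667
K_B = (4C+2)/(4C−3) = 22.267/17.267 = 1.2896

1.2896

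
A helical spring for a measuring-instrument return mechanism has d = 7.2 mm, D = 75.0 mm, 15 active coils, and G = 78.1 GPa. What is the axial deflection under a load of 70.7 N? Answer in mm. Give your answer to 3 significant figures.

k = Gd⁴/(8D³N_a) = (78.1×10³)(7.2⁴)/(8·75.0³·15) = 4.1459 N/mm
δ = F/k = 70.7 / 4.1459 = 17.053 mm

17.1 mm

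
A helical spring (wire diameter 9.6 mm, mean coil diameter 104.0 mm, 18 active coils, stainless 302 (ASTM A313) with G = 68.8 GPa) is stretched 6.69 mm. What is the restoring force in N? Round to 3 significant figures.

24.1 N

k = Gd⁴/(8D³N_a) = (68.8×10³)(9.6⁴)/(8·104.0³·18) = 3.6075 N/mm
F = k·δ = 3.6075 × 6.69 = 24.134 N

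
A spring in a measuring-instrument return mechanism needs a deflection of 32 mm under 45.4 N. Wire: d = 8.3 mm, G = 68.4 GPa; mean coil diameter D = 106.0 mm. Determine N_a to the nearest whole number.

Required rate k = F/δ = 45.4/32 = 1.4187 N/mm
N_a = Gd⁴/(8D³k) = (68.4×10³ × 8.3⁴)/(8 × 106.0³ × 1.4187)
    = 3.24615e+08 / 1.3518e+07 = 24.01 → 24 coils

24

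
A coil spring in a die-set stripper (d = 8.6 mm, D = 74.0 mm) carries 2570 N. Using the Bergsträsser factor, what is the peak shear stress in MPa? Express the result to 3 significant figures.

Spring index C = D/d = 74.0/8.6 = 8.6047
K_B = (4C+2)/(4C−3) = 36.419/31.419 = 1.1591
τ₀ = 8FD/(πd³) = 8·2570·74.0/(π·8.6³) = 1.52144e+06/1998.2 = 761.39 MPa
τ_max = K·τ₀ = 1.1591 × 761.39 = 882.56 MPa

883 MPa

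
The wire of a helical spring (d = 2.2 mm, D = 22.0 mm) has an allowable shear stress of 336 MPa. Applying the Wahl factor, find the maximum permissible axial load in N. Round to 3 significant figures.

55.8 N

C = D/d = 22.0/2.2 = 10.0000
K_W = (4C−1)/(4C−4) + 0.615/C = 39.000/36.000 + 0.0615 = 1.1448
τ_max = K·8FD/(πd³) → F_max = τ_allow·πd³/(8DK)
F_max = 336·π·2.2³/(8·22.0·1.1448) = 11240/201.49 = 55.783 N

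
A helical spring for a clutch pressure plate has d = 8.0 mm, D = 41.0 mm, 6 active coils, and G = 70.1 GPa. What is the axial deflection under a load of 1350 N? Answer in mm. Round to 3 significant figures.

15.6 mm

k = Gd⁴/(8D³N_a) = (70.1×10³)(8.0⁴)/(8·41.0³·6) = 86.793 N/mm
δ = F/k = 1350 / 86.793 = 15.554 mm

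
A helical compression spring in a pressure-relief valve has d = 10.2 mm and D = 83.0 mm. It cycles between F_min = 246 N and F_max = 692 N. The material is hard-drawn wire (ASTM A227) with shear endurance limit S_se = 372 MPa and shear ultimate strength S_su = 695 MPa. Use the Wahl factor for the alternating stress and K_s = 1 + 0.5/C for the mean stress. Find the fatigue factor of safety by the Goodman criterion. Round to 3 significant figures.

3.53

C = D/d = 83.0/10.2 = 8.1373; K_W = (4C−1)/(4C−4)+0.615/C = 1.1807; K_s = 1+0.5/C = 1.0614
F_a = (F_max−F_min)/2 = 223 N; F_m = (F_max+F_min)/2 = 469 N
τ_a = K_W·8F_aD/(πd³) = 1.1807 × 44.414 = 52.438 MPa
τ_m = K_s·8F_mD/(πd³) = 1.0614 × 93.409 = 99.149 MPa
Goodman: 1/n_f = τ_a/S_se + τ_m/S_su = 52.438/372 + 99.149/695 = 0.14096 + 0.14266 = 0.28362
n_f = 1/0.28362 = 3.526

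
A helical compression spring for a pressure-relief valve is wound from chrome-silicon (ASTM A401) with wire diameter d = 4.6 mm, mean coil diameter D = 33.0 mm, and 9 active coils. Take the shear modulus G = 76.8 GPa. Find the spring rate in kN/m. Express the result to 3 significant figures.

13.3 kN/m

k = Gd⁴/(8D³N_a) = (76.8×10³ × 4.6⁴) / (8 × 33.0³ × 9)
  = 3.43869e+07 / 2.58746e+06 = 13.29 N/mm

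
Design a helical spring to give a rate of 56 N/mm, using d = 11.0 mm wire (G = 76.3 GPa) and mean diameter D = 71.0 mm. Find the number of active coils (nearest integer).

N_a = Gd⁴/(8D³k) = (76.3×10³ × 11.0⁴)/(8 × 71.0³ × 56)
    = 1.11711e+09 / 1.60344e+08 = 6.967 → 7 coils

7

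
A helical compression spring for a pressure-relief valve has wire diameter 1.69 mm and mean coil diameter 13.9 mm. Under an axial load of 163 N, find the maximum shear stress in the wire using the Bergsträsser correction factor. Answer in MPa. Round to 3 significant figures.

1400 MPa

Spring index C = D/d = 13.9/1.69 = 8.2249
K_B = (4C+2)/(4C−3) = 34.899/29.899 = 1.1672
τ₀ = 8FD/(πd³) = 8·163·13.9/(π·1.69³) = 18125.6/15.164 = 1195.3 MPa
τ_max = K·τ₀ = 1.1672 × 1195.3 = 1395.2 MPa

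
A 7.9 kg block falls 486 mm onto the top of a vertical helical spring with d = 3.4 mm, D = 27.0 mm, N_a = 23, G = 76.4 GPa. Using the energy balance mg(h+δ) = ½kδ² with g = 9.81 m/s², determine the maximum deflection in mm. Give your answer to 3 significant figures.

193 mm

k = Gd⁴/(8D³N_a) = (76.4×10³)(3.4⁴)/(8·27.0³·23) = 2.819 N/mm
W = mg = 7.9 × 9.81 = 77.499 N
½kδ² − Wδ − Wh = 0 → δ = (W + √(W² + 2kWh))/k
δ = (77.499 + √(6006.1 + 212355))/2.819 = (77.499 + 467.29)/2.819 = 193.25 mm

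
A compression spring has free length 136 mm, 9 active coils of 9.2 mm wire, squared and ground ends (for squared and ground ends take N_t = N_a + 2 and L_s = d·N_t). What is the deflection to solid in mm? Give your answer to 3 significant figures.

N_t = 11; L_s = 9.2·11 = 101.2 mm
δ_solid = L₀ − L_s = 136 − 101.2 = 34.8 mm

34.8 mm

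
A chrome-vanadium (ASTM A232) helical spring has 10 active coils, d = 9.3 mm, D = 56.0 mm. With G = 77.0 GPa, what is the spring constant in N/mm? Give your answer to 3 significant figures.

41.0 N/mm

k = Gd⁴/(8D³N_a) = (77.0×10³ × 9.3⁴) / (8 × 56.0³ × 10)
  = 5.76e+08 / 1.40493e+07 = 40.999 N/mm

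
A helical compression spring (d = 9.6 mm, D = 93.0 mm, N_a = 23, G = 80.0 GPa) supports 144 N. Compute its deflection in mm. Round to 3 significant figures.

k = Gd⁴/(8D³N_a) = (80.0×10³)(9.6⁴)/(8·93.0³·23) = 4.591 N/mm
δ = F/k = 144 / 4.591 = 31.366 mm

31.4 mm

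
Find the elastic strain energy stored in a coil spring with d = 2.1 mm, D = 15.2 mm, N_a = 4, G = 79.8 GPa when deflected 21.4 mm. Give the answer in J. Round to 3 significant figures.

k = Gd⁴/(8D³N_a) = (79.8×10³)(2.1⁴)/(8·15.2³·4) = 13.81 N/mm
U = ½kδ² = 0.5 × 13.81 × 21.4² = 3162.3 N·mm = 3.1623 J

3.16 J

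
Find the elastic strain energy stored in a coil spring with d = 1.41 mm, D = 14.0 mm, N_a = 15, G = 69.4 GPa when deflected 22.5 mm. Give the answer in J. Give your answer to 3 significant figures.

k = Gd⁴/(8D³N_a) = (69.4×10³)(1.41⁴)/(8·14.0³·15) = 0.83305 N/mm
U = ½kδ² = 0.5 × 0.83305 × 22.5² = 210.87 N·mm = 0.21087 J

0.211 J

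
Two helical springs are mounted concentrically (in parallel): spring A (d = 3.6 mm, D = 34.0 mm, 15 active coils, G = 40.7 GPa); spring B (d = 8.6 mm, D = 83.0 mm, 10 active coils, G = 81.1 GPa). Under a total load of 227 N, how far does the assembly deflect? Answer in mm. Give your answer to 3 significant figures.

20.4 mm

k_A = Gd⁴/(8D³N_a) = (40.7×10³)(3.6⁴)/(8·34.0³·15) = 1.4494 N/mm
k_B = Gd⁴/(8D³N_a) = (81.1×10³)(8.6⁴)/(8·83.0³·10) = 9.6982 N/mm
Parallel: k_eq = 1.4494 + 9.6982 = 11.148 N/mm
δ = F/k_eq = 227/11.148 = 20.363 mm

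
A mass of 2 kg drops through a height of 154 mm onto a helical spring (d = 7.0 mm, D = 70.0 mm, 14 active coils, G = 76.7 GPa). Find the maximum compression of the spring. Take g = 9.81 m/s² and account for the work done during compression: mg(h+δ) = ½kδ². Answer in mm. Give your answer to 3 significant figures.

39.8 mm

k = Gd⁴/(8D³N_a) = (76.7×10³)(7.0⁴)/(8·70.0³·14) = 4.7938 N/mm
W = mg = 2 × 9.81 = 19.62 N
½kδ² − Wδ − Wh = 0 → δ = (W + √(W² + 2kWh))/k
δ = (19.62 + √(384.94 + 28968.4))/4.7938 = (19.62 + 171.33)/4.7938 = 39.833 mm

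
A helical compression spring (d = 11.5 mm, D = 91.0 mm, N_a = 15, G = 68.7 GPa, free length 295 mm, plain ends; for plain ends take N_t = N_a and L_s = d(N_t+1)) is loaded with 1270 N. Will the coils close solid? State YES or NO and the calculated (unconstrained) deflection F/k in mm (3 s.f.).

k = Gd⁴/(8D³N_a) = (68.7×10³)(11.5⁴)/(8·91.0³·15) = 13.287 N/mm
N_t = 15; L_s = 11.5·16 = 184 mm; δ_solid = L₀ − L_s = 295 − 184 = 111 mm
δ = F/k = 1270/13.287 = 95.579 mm
δ < δ_solid → spring does not go solid

NO, δ = 95.6 mm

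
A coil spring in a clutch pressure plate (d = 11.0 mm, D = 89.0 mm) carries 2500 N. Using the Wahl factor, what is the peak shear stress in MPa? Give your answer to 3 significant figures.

503 MPa

Spring index C = D/d = 89.0/11.0 = 8.0909
K_W = (4C−1)/(4C−4) + 0.615/C = 31.364/28.364 + 0.0760 = 1.1818
τ₀ = 8FD/(πd³) = 8·2500·89.0/(π·11.0³) = 1.78e+06/4181.5 = 425.69 MPa
τ_max = K·τ₀ = 1.1818 × 425.69 = 503.07 MPa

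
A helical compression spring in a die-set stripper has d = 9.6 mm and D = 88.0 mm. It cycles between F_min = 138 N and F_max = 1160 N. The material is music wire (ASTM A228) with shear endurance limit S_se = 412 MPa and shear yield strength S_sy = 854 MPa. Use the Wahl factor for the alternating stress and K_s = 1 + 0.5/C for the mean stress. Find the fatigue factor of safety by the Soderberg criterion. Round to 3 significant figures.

C = D/d = 88.0/9.6 = 9.1667; K_W = (4C−1)/(4C−4)+0.615/C = 1.1589; K_s = 1+0.5/C = 1.0545
F_a = (F_max−F_min)/2 = 511 N; F_m = (F_max+F_min)/2 = 649 N
τ_a = K_W·8F_aD/(πd³) = 1.1589 × 129.43 = 150 MPa
τ_m = K_s·8F_mD/(πd³) = 1.0545 × 164.38 = 173.35 MPa
Soderberg: 1/n_f = τ_a/S_se + τ_m/S_sy = 150/412 + 173.35/854 = 0.36407 + 0.20298 = 0.56706
n_f = 1/0.56706 = 1.763

1.76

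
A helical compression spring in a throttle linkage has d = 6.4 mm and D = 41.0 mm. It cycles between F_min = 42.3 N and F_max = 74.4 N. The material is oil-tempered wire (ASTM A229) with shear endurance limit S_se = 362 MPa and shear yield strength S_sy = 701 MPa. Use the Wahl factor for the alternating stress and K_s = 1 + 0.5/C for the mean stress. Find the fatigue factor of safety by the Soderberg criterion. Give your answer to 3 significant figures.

C = D/d = 41.0/6.4 = 6.4062; K_W = (4C−1)/(4C−4)+0.615/C = 1.2347; K_s = 1+0.5/C = 1.0780
F_a = (F_max−F_min)/2 = 16.05 N; F_m = (F_max+F_min)/2 = 58.35 N
τ_a = K_W·8F_aD/(πd³) = 1.2347 × 6.3923 = 7.8928 MPa
τ_m = K_s·8F_mD/(πd³) = 1.0780 × 23.239 = 25.053 MPa
Soderberg: 1/n_f = τ_a/S_se + τ_m/S_sy = 7.8928/362 + 25.053/701 = 0.02180 + 0.03574 = 0.057543
n_f = 1/0.057543 = 17.38

17.4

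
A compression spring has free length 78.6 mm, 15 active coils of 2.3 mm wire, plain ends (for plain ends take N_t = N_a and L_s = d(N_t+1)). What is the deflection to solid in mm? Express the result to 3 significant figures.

N_t = 15; L_s = 2.3·16 = 36.8 mm
δ_solid = L₀ − L_s = 78.6 − 36.8 = 41.8 mm

41.8 mm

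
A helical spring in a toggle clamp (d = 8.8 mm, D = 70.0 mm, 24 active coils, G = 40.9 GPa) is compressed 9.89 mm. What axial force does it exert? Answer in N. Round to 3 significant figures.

36.8 N

k = Gd⁴/(8D³N_a) = (40.9×10³)(8.8⁴)/(8·70.0³·24) = 3.7244 N/mm
F = k·δ = 3.7244 × 9.89 = 36.835 N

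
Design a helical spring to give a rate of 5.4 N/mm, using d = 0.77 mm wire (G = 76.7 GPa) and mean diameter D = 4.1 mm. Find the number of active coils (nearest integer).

9

N_a = Gd⁴/(8D³k) = (76.7×10³ × 0.77⁴)/(8 × 4.1³ × 5.4)
    = 26962.4 / 2977.39 = 9.056 → 9 coils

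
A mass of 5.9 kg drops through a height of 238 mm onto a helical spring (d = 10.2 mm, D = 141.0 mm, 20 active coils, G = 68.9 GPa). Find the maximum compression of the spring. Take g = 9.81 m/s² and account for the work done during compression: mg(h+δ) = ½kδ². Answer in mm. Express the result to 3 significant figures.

168 mm

k = Gd⁴/(8D³N_a) = (68.9×10³)(10.2⁴)/(8·141.0³·20) = 1.6628 N/mm
W = mg = 5.9 × 9.81 = 57.879 N
½kδ² − Wδ − Wh = 0 → δ = (W + √(W² + 2kWh))/k
δ = (57.879 + √(3350 + 45811.1))/1.6628 = (57.879 + 221.72)/1.6628 = 168.15 mm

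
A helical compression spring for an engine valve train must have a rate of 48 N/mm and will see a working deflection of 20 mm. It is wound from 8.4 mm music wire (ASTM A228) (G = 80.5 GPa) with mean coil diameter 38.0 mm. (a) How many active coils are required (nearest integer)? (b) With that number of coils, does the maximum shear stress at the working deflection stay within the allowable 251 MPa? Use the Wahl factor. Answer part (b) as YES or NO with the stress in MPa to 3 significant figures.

(a) 19 coils; (b) YES, τ_max = 212 MPa

N_a = Gd⁴/(8D³k) = (80.5×10³)(8.4⁴)/(8·38.0³·48) = 19.02 → N_a = 19
Actual rate k = Gd⁴/(8D³·19) = 48.053 N/mm
Working load F = kδ = 48.053·20 = 961.06 N
C = 38.0/8.4 = 4.5238; K_W = (4C−1)/(4C−4)+0.615/C = 1.3488
τ_max = K_W·8FD/(πd³) = 1.3488·156.9 = 211.63 MPa
τ_max ≤ 251 MPa → acceptable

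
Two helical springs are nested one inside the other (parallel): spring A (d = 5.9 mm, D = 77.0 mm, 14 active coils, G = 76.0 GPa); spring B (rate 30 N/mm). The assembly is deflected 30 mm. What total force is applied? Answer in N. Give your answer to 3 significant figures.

954 N

k_A = Gd⁴/(8D³N_a) = (76.0×10³)(5.9⁴)/(8·77.0³·14) = 1.8011 N/mm
Parallel: k_eq = 1.8011 + 30 = 31.801 N/mm
F = k_eq·δ = 31.801·30 = 954.03 N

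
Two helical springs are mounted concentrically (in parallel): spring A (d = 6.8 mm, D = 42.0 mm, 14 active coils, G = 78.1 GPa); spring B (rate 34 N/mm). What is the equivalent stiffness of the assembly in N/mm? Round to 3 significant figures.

54.1 N/mm

k_A = Gd⁴/(8D³N_a) = (78.1×10³)(6.8⁴)/(8·42.0³·14) = 20.124 N/mm
Parallel: k_eq = 20.124 + 34 = 54.124 N/mm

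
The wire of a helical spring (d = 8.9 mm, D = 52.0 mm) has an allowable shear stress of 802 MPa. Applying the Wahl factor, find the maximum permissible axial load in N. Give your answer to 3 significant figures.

C = D/d = 52.0/8.9 = 5.8427
K_W = (4C−1)/(4C−4) + 0.615/C = 22.371/19.371 + 0.1053 = 1.2601
τ_max = K·8FD/(πd³) → F_max = τ_allow·πd³/(8DK)
F_max = 802·π·8.9³/(8·52.0·1.2601) = 1.7762e+06/524.21 = 3388.3 N

3390 N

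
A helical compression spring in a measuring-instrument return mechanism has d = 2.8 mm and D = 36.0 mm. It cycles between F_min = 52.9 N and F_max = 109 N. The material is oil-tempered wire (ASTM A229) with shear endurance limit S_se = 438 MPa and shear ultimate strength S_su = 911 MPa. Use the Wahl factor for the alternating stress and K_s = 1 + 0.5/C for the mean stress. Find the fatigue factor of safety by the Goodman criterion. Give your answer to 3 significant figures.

C = D/d = 36.0/2.8 = 12.8571; K_W = (4C−1)/(4C−4)+0.615/C = 1.1111; K_s = 1+0.5/C = 1.0389
F_a = (F_max−F_min)/2 = 28.05 N; F_m = (F_max+F_min)/2 = 80.95 N
τ_a = K_W·8F_aD/(πd³) = 1.1111 × 117.14 = 130.15 MPa
τ_m = K_s·8F_mD/(πd³) = 1.0389 × 338.05 = 351.2 MPa
Goodman: 1/n_f = τ_a/S_se + τ_m/S_su = 130.15/438 + 351.2/911 = 0.29715 + 0.38551 = 0.68266
n_f = 1/0.68266 = 1.465

1.46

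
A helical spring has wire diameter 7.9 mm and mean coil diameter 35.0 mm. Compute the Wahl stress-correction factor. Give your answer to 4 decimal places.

1.3574

C = D/d = 35.0/7.9 = 4.4304
K_W = (4C−1)/(4C−4) + 0.615/C = 16.722/13.722 + 0.1388 = 1.3574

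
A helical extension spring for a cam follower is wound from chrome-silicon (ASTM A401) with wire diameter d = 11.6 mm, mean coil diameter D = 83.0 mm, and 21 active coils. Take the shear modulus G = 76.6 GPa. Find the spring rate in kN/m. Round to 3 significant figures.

k = Gd⁴/(8D³N_a) = (76.6×10³ × 11.6⁴) / (8 × 83.0³ × 21)
  = 1.38695e+09 / 9.60602e+07 = 14.438 N/mm

14.4 kN/m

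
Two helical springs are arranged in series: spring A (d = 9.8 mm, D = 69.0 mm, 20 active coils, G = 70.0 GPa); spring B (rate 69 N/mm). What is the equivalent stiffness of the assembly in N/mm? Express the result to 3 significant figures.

k_A = Gd⁴/(8D³N_a) = (70.0×10³)(9.8⁴)/(8·69.0³·20) = 12.284 N/mm
Series: 1/k_eq = 1/12.284 + 1/69 = 0.0959; k_eq = 10.427 N/mm

10.4 N/mm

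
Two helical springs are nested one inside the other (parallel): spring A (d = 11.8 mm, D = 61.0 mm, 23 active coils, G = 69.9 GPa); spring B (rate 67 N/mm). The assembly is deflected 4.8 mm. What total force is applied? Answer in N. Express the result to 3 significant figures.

477 N

k_A = Gd⁴/(8D³N_a) = (69.9×10³)(11.8⁴)/(8·61.0³·23) = 32.449 N/mm
Parallel: k_eq = 32.449 + 67 = 99.449 N/mm
F = k_eq·δ = 99.449·4.8 = 477.35 N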